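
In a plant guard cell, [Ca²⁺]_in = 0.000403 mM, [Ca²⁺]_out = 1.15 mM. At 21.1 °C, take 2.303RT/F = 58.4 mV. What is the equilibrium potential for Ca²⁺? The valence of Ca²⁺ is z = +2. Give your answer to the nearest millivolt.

E = (58.4/z) · log₁₀([Ca²⁺]_out/[Ca²⁺]_in) with z = +2.
= (58.4/2) · log₁₀(1.15/0.000403) = 29.20 · log₁₀(2854)
= 29.20 · (3.4554) = 100.90 mV

101 mV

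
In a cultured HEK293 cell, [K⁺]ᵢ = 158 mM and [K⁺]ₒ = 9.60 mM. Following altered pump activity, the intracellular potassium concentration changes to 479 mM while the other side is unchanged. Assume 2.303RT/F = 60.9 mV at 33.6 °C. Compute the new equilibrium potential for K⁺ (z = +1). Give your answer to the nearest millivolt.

-103 mV

After the shift: [K⁺]_out = 9.60, [K⁺]_in = 479 mM.
E_new = (60.9/1)·log₁₀(9.60/479) = 60.90 · (-1.6981) = -103.41 mV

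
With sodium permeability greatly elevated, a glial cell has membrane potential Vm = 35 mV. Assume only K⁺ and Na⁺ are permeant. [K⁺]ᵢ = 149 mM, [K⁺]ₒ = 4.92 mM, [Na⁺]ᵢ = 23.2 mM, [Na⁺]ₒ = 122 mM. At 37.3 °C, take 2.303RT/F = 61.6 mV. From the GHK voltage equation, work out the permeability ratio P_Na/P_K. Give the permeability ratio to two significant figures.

15

Let α = P_Na/P_K. GHK: Vm = 61.6·log₁₀[(Kₒ + α·Naₒ)/(Kᵢ + α·Naᵢ)].
10^(Vm/61.6) = 10^(35.0/61.6) = 3.6998
So 3.6998·(Kᵢ + α·Naᵢ) = Kₒ + α·Naₒ → α = (3.6998·149.0 − 4.92) / (122.0 − 3.6998·23.2)
α = (551.3 − 4.92) / (122.0 − 85.84) = 546.4/36.16 = 15.11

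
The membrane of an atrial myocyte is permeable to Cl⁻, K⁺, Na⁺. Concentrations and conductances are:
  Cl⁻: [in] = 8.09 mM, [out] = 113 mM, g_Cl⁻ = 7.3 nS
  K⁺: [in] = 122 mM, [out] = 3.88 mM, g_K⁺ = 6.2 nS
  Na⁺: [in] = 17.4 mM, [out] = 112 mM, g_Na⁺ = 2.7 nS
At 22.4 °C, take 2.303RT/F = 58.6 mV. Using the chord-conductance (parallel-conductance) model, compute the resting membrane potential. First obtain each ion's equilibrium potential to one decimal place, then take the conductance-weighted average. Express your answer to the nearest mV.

E_Cl⁻ = (58.6/-1)·log₁₀(113/8.09) = -67.1 mV
E_K⁺ = (58.6/1)·log₁₀(3.88/122) = -87.8 mV
E_Na⁺ = (58.6/1)·log₁₀(112/17.4) = 47.4 mV
Vm = (Σ gᵢEᵢ)/(Σ gᵢ) = (7.3·-67.1 + 6.2·-87.8 + 2.7·47.4) / (7.3 + 6.2 + 2.7)
= -906.21 / 16.2 = -55.94 mV

-56 mV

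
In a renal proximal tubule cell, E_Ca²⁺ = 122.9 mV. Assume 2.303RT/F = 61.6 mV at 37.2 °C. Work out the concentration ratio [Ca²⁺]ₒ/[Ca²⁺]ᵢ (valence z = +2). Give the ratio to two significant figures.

log₁₀([out]/[in]) = E·z/(61.6) = 122.9 × 2 / 61.6 = 3.9903
[out]/[in] = 10^(3.9903) = 9778

9800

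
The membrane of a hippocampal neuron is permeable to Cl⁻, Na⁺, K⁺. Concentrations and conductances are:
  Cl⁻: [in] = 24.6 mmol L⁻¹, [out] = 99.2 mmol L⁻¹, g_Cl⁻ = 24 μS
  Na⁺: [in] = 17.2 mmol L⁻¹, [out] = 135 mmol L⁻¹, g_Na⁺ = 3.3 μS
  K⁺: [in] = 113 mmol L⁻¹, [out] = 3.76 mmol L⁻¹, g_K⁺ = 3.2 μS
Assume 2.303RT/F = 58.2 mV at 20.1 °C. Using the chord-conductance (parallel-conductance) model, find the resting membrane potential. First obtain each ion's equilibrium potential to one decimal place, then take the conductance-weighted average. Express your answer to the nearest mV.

E_Cl⁻ = (58.2/-1)·log₁₀(99.2/24.6) = -35.2 mV
E_Na⁺ = (58.2/1)·log₁₀(135/17.2) = 52.1 mV
E_K⁺ = (58.2/1)·log₁₀(3.76/113) = -86.0 mV
Vm = (Σ gᵢEᵢ)/(Σ gᵢ) = (24·-35.2 + 3.3·52.1 + 3.2·-86.0) / (24 + 3.3 + 3.2)
= -948.07 / 30.5 = -31.08 mV

-31 mV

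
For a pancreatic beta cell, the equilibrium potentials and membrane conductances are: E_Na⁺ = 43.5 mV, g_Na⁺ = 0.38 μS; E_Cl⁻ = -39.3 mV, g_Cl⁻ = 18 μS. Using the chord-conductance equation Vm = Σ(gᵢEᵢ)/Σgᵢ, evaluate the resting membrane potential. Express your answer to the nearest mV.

Σ gᵢEᵢ = 0.38·(43.5) + 18·(-39.3) = -690.87
Σ gᵢ = 0.38 + 18 = 18.38
Vm = -690.87 / 18.38 = -37.59 mV

-38 mV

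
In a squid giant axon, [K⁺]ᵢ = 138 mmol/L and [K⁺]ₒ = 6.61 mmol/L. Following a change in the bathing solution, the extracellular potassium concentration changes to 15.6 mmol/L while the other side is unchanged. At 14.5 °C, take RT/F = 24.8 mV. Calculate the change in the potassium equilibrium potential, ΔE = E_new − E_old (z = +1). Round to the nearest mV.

21 mV

E_old = (24.8/1)·ln(6.61/138) = -75.36 mV
E_new = (24.8/1)·ln(15.6/138) = -54.06 mV
ΔE = -54.06 − (-75.36) = 21.30 mV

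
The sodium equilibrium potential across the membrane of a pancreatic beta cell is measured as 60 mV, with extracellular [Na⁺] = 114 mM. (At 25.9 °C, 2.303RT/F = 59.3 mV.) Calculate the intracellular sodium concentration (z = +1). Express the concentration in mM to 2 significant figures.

11 mM

Nernst: E = (59.3/1) · log₁₀([out]/[in]), so log₁₀([out]/[in]) = 60.0 × 1 / 59.3 = 1.0118.
[out]/[in] = 10^(1.0118) = 10.28.
[in] = 114 / 10.28 = 11.09 mM.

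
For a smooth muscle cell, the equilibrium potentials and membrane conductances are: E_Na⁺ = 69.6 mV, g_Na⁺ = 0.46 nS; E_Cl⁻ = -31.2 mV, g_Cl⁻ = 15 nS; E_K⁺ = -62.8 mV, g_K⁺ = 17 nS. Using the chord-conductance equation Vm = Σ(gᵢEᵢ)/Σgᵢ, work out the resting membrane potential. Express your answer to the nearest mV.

Σ gᵢEᵢ = 0.46·(69.6) + 15·(-31.2) + 17·(-62.8) = -1503.58
Σ gᵢ = 0.46 + 15 + 17 = 32.46
Vm = -1503.58 / 32.46 = -46.32 mV

-46 mV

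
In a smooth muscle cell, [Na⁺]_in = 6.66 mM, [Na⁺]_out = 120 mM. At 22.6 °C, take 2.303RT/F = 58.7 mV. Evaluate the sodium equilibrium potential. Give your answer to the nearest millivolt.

74 mV

E = (58.7/z) · log₁₀([Na⁺]_out/[Na⁺]_in) with z = +1.
= (58.7/1) · log₁₀(120/6.66) = 58.70 · log₁₀(18.02)
= 58.70 · (1.2557) = 73.71 mV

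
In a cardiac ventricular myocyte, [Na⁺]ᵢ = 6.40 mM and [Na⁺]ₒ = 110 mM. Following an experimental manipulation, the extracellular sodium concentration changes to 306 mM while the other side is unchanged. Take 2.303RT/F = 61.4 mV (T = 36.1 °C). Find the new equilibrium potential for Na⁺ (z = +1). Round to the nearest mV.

After the shift: [Na⁺]_out = 306, [Na⁺]_in = 6.40 mM.
E_new = (61.4/1)·log₁₀(306/6.40) = 61.40 · (1.6795) = 103.12 mV

103 mV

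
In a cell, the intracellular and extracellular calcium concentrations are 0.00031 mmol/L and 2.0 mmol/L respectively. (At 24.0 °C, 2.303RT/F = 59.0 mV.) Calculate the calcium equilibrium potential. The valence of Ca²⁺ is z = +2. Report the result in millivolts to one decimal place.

112.4 mV

E = (59.0/z) · log₁₀([Ca²⁺]_out/[Ca²⁺]_in) with z = +2.
= (59.0/2) · log₁₀(2.0/0.00031) = 29.50 · log₁₀(6452)
= 29.50 · (3.8097) = 112.39 mV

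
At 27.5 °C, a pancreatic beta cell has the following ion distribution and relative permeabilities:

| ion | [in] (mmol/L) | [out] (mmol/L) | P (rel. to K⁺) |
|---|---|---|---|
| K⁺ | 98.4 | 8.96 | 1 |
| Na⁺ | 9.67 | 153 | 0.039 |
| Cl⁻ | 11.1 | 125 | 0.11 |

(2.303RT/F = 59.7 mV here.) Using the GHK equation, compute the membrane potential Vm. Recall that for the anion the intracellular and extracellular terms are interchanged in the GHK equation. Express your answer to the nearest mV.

-50 mV

Vm = 59.7 · log₁₀[(Σ P·[cation]ₒ + Σ P·[anion]ᵢ) / (Σ P·[cation]ᵢ + Σ P·[anion]ₒ)]
Numerator = 1×8.96 + 0.039×153 + 0.11×11.1 = 16.15
Denominator = 1×98.4 + 0.039×9.67 + 0.11×125 = 112.5
Vm = 59.7 · log₁₀(0.1435) = 59.7 × (-0.8431) = -50.34 mV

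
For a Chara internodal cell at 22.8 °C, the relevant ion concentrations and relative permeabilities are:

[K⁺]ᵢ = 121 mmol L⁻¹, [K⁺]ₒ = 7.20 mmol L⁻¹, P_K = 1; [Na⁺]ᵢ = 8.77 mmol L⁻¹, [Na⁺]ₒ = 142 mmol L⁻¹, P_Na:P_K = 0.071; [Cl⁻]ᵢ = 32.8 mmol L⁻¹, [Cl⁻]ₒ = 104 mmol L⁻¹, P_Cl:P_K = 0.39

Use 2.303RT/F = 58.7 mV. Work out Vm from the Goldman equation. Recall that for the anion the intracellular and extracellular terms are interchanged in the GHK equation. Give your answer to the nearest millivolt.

Vm = 58.7 · log₁₀[(Σ P·[cation]ₒ + Σ P·[anion]ᵢ) / (Σ P·[cation]ᵢ + Σ P·[anion]ₒ)]
Numerator = 1×7.20 + 0.071×142 + 0.39×32.8 = 30.07
Denominator = 1×121 + 0.071×8.77 + 0.39×104 = 162.2
Vm = 58.7 · log₁₀(0.18543) = 58.7 × (-0.7318) = -42.96 mV

-43 mV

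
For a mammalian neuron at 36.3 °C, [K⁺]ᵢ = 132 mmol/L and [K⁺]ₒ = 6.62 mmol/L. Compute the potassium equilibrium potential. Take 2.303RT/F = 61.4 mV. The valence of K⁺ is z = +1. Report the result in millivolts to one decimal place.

-79.8 mV

E = (61.4/z) · log₁₀([K⁺]_out/[K⁺]_in) with z = +1.
= (61.4/1) · log₁₀(6.62/132) = 61.40 · log₁₀(0.05015)
= 61.40 · (-1.2997) = -79.80 mV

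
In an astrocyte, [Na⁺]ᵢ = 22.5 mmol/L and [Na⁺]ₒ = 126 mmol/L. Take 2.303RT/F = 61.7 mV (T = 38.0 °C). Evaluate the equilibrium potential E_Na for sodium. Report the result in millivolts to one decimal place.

E = (61.7/z) · log₁₀([Na⁺]_out/[Na⁺]_in) with z = +1.
= (61.7/1) · log₁₀(126/22.5) = 61.70 · log₁₀(5.6)
= 61.70 · (0.7482) = 46.16 mV

46.2 mV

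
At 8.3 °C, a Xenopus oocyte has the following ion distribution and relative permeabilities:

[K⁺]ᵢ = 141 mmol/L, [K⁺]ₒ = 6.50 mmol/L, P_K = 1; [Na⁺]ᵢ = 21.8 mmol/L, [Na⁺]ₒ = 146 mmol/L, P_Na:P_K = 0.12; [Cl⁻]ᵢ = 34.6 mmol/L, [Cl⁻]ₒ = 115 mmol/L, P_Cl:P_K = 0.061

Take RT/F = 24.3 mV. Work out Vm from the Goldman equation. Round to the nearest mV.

Vm = 24.3 · ln[(Σ P·[cation]ₒ + Σ P·[anion]ᵢ) / (Σ P·[cation]ᵢ + Σ P·[anion]ₒ)]
Numerator = 1×6.50 + 0.12×146 + 0.061×34.6 = 26.13
Denominator = 1×141 + 0.12×21.8 + 0.061×115 = 150.6
Vm = 24.3 · ln(0.17347) = 24.3 × (-1.7517) = -42.57 mV

-43 mV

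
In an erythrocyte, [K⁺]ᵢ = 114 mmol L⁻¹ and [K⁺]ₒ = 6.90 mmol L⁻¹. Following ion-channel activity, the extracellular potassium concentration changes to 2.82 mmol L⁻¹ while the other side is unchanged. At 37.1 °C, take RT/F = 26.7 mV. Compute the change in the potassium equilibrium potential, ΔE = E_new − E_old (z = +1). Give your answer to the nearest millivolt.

E_old = (26.7/1)·ln(6.90/114) = -74.88 mV
E_new = (26.7/1)·ln(2.82/114) = -98.78 mV
ΔE = -98.78 − (-74.88) = -23.89 mV

-24 mV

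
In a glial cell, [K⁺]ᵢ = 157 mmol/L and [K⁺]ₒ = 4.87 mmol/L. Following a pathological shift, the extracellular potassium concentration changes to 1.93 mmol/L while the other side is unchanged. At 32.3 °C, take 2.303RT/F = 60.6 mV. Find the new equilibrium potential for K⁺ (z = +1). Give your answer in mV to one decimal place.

-115.8 mV

After the shift: [K⁺]_out = 1.93, [K⁺]_in = 157 mmol/L.
E_new = (60.6/1)·log₁₀(1.93/157) = 60.60 · (-1.9103) = -115.77 mV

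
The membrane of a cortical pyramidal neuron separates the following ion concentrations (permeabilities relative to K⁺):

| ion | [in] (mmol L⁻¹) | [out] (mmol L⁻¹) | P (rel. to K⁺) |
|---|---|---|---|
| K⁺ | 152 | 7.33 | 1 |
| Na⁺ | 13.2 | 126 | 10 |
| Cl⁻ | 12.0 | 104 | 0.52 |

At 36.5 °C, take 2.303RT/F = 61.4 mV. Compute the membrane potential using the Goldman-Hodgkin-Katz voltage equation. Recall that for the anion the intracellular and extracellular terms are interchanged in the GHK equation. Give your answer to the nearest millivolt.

Vm = 61.4 · log₁₀[(Σ P·[cation]ₒ + Σ P·[anion]ᵢ) / (Σ P·[cation]ᵢ + Σ P·[anion]ₒ)]
Numerator = 1×7.33 + 10×126 + 0.52×12.0 = 1274
Denominator = 1×152 + 10×13.2 + 0.52×104 = 338.1
Vm = 61.4 · log₁₀(3.7671) = 61.4 × (0.5760) = 35.37 mV

35 mV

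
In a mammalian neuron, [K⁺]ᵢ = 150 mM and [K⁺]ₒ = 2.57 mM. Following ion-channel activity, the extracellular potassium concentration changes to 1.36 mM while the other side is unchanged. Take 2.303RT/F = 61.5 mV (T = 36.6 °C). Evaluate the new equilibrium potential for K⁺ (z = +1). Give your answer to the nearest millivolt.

-126 mV

After the shift: [K⁺]_out = 1.36, [K⁺]_in = 150 mM.
E_new = (61.5/1)·log₁₀(1.36/150) = 61.50 · (-2.0426) = -125.62 mV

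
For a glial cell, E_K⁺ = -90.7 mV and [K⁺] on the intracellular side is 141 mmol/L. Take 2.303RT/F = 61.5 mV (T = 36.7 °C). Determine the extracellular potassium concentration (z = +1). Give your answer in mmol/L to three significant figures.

Nernst: E = (61.5/1) · log₁₀([out]/[in]), so log₁₀([out]/[in]) = -90.7 × 1 / 61.5 = -1.4748.
[out]/[in] = 10^(-1.4748) = 0.03351.
[out] = 0.03351 × 141 = 4.725 mmol/L.

4.73 mmol/L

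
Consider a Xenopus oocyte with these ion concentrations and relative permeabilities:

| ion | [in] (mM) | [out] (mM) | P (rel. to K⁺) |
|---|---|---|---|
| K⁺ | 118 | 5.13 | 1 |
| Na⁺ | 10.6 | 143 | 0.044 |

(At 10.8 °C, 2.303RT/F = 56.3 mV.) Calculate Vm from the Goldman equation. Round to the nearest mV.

Vm = 56.3 · log₁₀[(Σ P·[cation]ₒ + Σ P·[anion]ᵢ) / (Σ P·[cation]ᵢ + Σ P·[anion]ₒ)]
Numerator = 1×5.13 + 0.044×143 = 11.42
Denominator = 1×118 + 0.044×10.6 = 118.5
Vm = 56.3 · log₁₀(0.096416) = 56.3 × (-1.0159) = -57.19 mV

-57 mV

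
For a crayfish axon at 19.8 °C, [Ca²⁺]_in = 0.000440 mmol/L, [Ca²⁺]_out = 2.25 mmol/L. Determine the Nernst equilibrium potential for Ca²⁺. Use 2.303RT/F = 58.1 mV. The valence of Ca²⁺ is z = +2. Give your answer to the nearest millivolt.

E = (58.1/z) · log₁₀([Ca²⁺]_out/[Ca²⁺]_in) with z = +2.
= (58.1/2) · log₁₀(2.25/0.000440) = 29.05 · log₁₀(5114)
= 29.05 · (3.7087) = 107.74 mV

108 mV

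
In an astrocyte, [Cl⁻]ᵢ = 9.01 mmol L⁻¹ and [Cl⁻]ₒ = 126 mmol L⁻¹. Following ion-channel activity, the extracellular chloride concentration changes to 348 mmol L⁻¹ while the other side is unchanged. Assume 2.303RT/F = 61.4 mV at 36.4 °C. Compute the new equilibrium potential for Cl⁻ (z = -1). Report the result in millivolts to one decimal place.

-97.4 mV

After the shift: [Cl⁻]_out = 348, [Cl⁻]_in = 9.01 mmol L⁻¹.
E_new = (61.4/-1)·log₁₀(348/9.01) = -61.40 · (1.5869) = -97.43 mV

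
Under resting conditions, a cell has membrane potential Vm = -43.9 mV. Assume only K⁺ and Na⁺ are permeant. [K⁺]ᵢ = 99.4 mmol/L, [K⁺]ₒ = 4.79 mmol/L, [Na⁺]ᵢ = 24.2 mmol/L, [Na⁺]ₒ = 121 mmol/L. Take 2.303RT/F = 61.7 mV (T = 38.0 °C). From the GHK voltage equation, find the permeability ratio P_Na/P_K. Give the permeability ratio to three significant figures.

Let α = P_Na/P_K. GHK: Vm = 61.7·log₁₀[(Kₒ + α·Naₒ)/(Kᵢ + α·Naᵢ)].
10^(Vm/61.7) = 10^(-43.9/61.7) = 0.19431
So 0.19431·(Kᵢ + α·Naᵢ) = Kₒ + α·Naₒ → α = (0.19431·99.4 − 4.79) / (121.0 − 0.19431·24.2)
α = (19.31 − 4.79) / (121.0 − 4.702) = 14.52/116.3 = 0.1249

0.125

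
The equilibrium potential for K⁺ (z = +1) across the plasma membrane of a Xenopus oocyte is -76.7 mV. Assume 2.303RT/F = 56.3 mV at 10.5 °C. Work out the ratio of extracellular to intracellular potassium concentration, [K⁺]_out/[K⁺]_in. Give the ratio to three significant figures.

0.0434

log₁₀([out]/[in]) = E·z/(56.3) = -76.7 × 1 / 56.3 = -1.3623
[out]/[in] = 10^(-1.3623) = 0.04342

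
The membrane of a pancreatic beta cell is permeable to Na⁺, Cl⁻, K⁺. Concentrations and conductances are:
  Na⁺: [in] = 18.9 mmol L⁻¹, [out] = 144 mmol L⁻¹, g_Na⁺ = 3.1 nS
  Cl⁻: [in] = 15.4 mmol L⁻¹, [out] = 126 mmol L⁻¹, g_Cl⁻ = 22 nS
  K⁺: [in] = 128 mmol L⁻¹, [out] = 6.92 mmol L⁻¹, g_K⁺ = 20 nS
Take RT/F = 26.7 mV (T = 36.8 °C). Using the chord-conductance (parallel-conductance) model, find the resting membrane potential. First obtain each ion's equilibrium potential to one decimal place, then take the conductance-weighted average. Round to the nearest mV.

-58 mV

E_Na⁺ = (26.7/1)·ln(144/18.9) = 54.2 mV
E_Cl⁻ = (26.7/-1)·ln(126/15.4) = -56.1 mV
E_K⁺ = (26.7/1)·ln(6.92/128) = -77.9 mV
Vm = (Σ gᵢEᵢ)/(Σ gᵢ) = (3.1·54.2 + 22·-56.1 + 20·-77.9) / (3.1 + 22 + 20)
= -2624.18 / 45.1 = -58.19 mV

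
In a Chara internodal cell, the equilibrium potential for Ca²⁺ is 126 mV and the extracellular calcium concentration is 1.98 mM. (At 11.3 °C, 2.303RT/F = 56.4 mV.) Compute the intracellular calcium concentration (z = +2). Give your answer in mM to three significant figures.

Nernst: E = (56.4/2) · log₁₀([out]/[in]), so log₁₀([out]/[in]) = 126.0 × 2 / 56.4 = 4.4681.
[out]/[in] = 10^(4.4681) = 2.938e+04.
[in] = 1.98 / 2.938e+04 = 6.739e-05 mM.

0.0000674 mM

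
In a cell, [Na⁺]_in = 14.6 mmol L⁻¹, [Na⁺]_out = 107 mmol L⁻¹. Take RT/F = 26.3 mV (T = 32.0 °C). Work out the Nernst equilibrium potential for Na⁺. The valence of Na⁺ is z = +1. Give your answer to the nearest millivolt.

52 mV

E = (26.3/z) · ln([Na⁺]_out/[Na⁺]_in) with z = +1.
= (26.3/1) · ln(107/14.6) = 26.30 · ln(7.329)
= 26.30 · (1.9918) = 52.38 mV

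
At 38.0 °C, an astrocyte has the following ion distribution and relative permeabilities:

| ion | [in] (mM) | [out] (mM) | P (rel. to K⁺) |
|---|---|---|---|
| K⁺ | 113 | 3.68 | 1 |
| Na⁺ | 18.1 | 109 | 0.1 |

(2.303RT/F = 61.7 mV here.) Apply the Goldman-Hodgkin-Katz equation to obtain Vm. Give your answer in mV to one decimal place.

Vm = 61.7 · log₁₀[(Σ P·[cation]ₒ + Σ P·[anion]ᵢ) / (Σ P·[cation]ᵢ + Σ P·[anion]ₒ)]
Numerator = 1×3.68 + 0.1×109 = 14.58
Denominator = 1×113 + 0.1×18.1 = 114.8
Vm = 61.7 · log₁₀(0.12699) = 61.7 × (-0.8962) = -55.30 mV

-55.3 mV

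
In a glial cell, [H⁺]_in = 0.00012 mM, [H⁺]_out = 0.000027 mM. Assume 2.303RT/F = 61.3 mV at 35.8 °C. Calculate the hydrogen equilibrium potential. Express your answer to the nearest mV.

-40 mV

E = (61.3/z) · log₁₀([H⁺]_out/[H⁺]_in) with z = +1.
= (61.3/1) · log₁₀(0.000027/0.00012) = 61.30 · log₁₀(0.225)
= 61.30 · (-0.6478) = -39.71 mV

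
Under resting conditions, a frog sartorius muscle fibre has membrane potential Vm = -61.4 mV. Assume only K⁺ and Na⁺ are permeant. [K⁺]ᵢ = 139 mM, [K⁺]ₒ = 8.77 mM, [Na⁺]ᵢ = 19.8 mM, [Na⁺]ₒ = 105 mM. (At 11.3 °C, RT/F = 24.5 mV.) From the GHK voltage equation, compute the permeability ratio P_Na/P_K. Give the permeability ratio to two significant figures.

0.025

Let α = P_Na/P_K. GHK: Vm = 24.5·ln[(Kₒ + α·Naₒ)/(Kᵢ + α·Naᵢ)].
e^(Vm/24.5) = e^(-61.4/24.5) = 0.081584
So 0.081584·(Kᵢ + α·Naᵢ) = Kₒ + α·Naₒ → α = (0.081584·139.0 − 8.77) / (105.0 − 0.081584·19.8)
α = (11.34 − 8.77) / (105.0 − 1.615) = 2.57/103.4 = 0.02486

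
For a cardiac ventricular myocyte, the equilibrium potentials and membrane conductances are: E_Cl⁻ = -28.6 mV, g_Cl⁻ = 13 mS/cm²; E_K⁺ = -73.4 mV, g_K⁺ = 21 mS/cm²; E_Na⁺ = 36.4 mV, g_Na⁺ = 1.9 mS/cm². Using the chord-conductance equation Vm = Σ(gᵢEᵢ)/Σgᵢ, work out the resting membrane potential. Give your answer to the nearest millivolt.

-51 mV

Σ gᵢEᵢ = 13·(-28.6) + 21·(-73.4) + 1.9·(36.4) = -1844.04
Σ gᵢ = 13 + 21 + 1.9 = 35.9
Vm = -1844.04 / 35.9 = -51.37 mV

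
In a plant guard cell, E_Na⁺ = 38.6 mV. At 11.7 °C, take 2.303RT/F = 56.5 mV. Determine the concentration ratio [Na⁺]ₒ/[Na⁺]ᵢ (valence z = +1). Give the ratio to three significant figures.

4.82

log₁₀([out]/[in]) = E·z/(56.5) = 38.6 × 1 / 56.5 = 0.6832
[out]/[in] = 10^(0.6832) = 4.822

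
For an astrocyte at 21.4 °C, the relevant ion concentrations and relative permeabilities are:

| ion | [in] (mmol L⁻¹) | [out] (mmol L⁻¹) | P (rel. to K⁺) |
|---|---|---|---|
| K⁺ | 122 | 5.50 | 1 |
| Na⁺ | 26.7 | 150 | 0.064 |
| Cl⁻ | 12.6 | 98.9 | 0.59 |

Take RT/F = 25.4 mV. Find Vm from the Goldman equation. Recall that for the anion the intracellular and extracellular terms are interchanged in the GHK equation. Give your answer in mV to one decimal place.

Vm = 25.4 · ln[(Σ P·[cation]ₒ + Σ P·[anion]ᵢ) / (Σ P·[cation]ᵢ + Σ P·[anion]ₒ)]
Numerator = 1×5.50 + 0.064×150 + 0.59×12.6 = 22.53
Denominator = 1×122 + 0.064×26.7 + 0.59×98.9 = 182.1
Vm = 25.4 · ln(0.12377) = 25.4 × (-2.0893) = -53.07 mV

-53.1 mV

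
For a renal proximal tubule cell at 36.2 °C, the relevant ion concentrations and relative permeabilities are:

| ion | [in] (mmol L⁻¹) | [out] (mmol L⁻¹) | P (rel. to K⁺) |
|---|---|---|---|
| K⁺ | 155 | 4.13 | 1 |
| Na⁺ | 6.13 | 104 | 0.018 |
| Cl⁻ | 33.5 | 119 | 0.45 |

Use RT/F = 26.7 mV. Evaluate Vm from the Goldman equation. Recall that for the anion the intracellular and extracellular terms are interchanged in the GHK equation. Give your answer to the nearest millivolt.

Vm = 26.7 · ln[(Σ P·[cation]ₒ + Σ P·[anion]ᵢ) / (Σ P·[cation]ᵢ + Σ P·[anion]ₒ)]
Numerator = 1×4.13 + 0.018×104 + 0.45×33.5 = 21.08
Denominator = 1×155 + 0.018×6.13 + 0.45×119 = 208.7
Vm = 26.7 · ln(0.10101) = 26.7 × (-2.2925) = -61.21 mV

-61 mV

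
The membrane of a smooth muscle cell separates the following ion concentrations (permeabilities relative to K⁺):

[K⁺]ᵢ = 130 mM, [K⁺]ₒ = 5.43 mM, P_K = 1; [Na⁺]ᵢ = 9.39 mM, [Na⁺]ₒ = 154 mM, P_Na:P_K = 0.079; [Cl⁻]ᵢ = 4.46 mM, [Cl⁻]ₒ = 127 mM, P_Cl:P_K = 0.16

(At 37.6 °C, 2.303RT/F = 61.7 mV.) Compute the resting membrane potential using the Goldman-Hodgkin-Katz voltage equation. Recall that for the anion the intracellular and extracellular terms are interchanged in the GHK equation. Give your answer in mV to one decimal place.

Vm = 61.7 · log₁₀[(Σ P·[cation]ₒ + Σ P·[anion]ᵢ) / (Σ P·[cation]ᵢ + Σ P·[anion]ₒ)]
Numerator = 1×5.43 + 0.079×154 + 0.16×4.46 = 18.31
Denominator = 1×130 + 0.079×9.39 + 0.16×127 = 151.1
Vm = 61.7 · log₁₀(0.12121) = 61.7 × (-0.9165) = -56.55 mV

-56.5 mV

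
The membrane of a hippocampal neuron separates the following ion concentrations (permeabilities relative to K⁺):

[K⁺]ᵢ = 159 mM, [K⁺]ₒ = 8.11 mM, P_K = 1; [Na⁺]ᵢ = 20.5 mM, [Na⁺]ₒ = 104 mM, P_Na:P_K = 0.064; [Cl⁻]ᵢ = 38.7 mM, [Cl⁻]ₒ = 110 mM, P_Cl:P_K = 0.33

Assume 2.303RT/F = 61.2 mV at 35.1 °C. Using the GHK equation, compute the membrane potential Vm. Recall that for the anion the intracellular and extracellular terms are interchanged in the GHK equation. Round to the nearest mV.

Vm = 61.2 · log₁₀[(Σ P·[cation]ₒ + Σ P·[anion]ᵢ) / (Σ P·[cation]ᵢ + Σ P·[anion]ₒ)]
Numerator = 1×8.11 + 0.064×104 + 0.33×38.7 = 27.54
Denominator = 1×159 + 0.064×20.5 + 0.33×110 = 196.6
Vm = 61.2 · log₁₀(0.14006) = 61.2 × (-0.8537) = -52.25 mV

-52 mV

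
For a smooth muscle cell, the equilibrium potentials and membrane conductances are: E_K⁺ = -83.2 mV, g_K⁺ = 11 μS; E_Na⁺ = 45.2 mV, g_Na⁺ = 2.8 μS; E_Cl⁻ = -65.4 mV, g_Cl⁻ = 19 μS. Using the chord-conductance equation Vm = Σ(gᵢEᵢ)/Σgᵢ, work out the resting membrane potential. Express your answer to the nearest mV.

-62 mV

Σ gᵢEᵢ = 11·(-83.2) + 2.8·(45.2) + 19·(-65.4) = -2031.24
Σ gᵢ = 11 + 2.8 + 19 = 32.8
Vm = -2031.24 / 32.8 = -61.93 mV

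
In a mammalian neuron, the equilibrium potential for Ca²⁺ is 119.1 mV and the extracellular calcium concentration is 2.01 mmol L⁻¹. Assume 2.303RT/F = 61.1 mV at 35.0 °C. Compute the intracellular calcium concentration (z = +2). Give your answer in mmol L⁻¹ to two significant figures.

Nernst: E = (61.1/2) · log₁₀([out]/[in]), so log₁₀([out]/[in]) = 119.1 × 2 / 61.1 = 3.8985.
[out]/[in] = 10^(3.8985) = 7916.
[in] = 2.01 / 7916 = 0.0002539 mmol L⁻¹.

0.00025 mmol L⁻¹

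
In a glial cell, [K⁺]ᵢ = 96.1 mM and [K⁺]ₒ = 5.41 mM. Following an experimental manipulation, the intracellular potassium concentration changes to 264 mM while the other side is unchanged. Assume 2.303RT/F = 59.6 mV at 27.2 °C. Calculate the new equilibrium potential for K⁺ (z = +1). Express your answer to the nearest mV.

-101 mV

After the shift: [K⁺]_out = 5.41, [K⁺]_in = 264 mM.
E_new = (59.6/1)·log₁₀(5.41/264) = 59.60 · (-1.6884) = -100.63 mV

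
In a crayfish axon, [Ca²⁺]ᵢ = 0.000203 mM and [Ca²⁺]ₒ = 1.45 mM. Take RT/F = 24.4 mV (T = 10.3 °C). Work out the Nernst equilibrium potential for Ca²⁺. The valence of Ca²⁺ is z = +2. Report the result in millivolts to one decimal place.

108.3 mV

E = (24.4/z) · ln([Ca²⁺]_out/[Ca²⁺]_in) with z = +2.
= (24.4/2) · ln(1.45/0.000203) = 12.20 · ln(7143)
= 12.20 · (8.8739) = 108.26 mV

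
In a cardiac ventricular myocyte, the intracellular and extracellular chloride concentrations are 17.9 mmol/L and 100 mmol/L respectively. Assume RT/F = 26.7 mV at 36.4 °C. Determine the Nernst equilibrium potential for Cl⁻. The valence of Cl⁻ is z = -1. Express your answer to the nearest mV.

E = (26.7/z) · ln([Cl⁻]_out/[Cl⁻]_in) with z = -1.
For an anion, dividing by z = -1 reverses the sign.
= (26.7/-1) · ln(100/17.9) = -26.70 · ln(5.587)
= -26.70 · (1.7204) = -45.93 mV

-46 mV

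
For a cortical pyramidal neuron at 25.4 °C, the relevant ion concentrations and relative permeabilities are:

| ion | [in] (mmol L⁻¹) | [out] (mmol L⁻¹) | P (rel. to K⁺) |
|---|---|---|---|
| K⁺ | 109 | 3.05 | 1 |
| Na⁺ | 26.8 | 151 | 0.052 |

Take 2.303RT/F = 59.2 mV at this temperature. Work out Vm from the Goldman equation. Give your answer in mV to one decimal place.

Vm = 59.2 · log₁₀[(Σ P·[cation]ₒ + Σ P·[anion]ᵢ) / (Σ P·[cation]ᵢ + Σ P·[anion]ₒ)]
Numerator = 1×3.05 + 0.052×151 = 10.9
Denominator = 1×109 + 0.052×26.8 = 110.4
Vm = 59.2 · log₁₀(0.098756) = 59.2 × (-1.0054) = -59.52 mV

-59.5 mV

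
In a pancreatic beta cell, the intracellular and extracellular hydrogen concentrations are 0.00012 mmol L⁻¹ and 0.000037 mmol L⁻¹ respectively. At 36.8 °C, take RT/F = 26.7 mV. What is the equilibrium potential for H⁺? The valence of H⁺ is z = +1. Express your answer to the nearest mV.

-31 mV

E = (26.7/z) · ln([H⁺]_out/[H⁺]_in) with z = +1.
= (26.7/1) · ln(0.000037/0.00012) = 26.70 · ln(0.3083)
= 26.70 · (-1.1766) = -31.41 mV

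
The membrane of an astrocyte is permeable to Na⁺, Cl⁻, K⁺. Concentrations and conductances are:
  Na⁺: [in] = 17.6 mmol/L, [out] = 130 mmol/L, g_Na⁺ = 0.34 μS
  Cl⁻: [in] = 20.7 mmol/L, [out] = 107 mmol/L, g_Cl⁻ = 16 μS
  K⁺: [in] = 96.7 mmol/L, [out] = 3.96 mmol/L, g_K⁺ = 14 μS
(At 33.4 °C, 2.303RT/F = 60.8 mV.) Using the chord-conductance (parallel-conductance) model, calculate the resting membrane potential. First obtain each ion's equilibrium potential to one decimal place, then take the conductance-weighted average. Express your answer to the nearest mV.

E_Na⁺ = (60.8/1)·log₁₀(130/17.6) = 52.8 mV
E_Cl⁻ = (60.8/-1)·log₁₀(107/20.7) = -43.4 mV
E_K⁺ = (60.8/1)·log₁₀(3.96/96.7) = -84.4 mV
Vm = (Σ gᵢEᵢ)/(Σ gᵢ) = (0.34·52.8 + 16·-43.4 + 14·-84.4) / (0.34 + 16 + 14)
= -1858.05 / 30.34 = -61.24 mV

-61 mV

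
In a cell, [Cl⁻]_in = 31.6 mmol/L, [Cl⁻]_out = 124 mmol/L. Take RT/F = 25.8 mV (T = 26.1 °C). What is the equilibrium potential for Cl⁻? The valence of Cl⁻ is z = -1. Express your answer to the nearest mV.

E = (25.8/z) · ln([Cl⁻]_out/[Cl⁻]_in) with z = -1.
For an anion, dividing by z = -1 reverses the sign.
= (25.8/-1) · ln(124/31.6) = -25.80 · ln(3.924)
= -25.80 · (1.3671) = -35.27 mV

-35 mV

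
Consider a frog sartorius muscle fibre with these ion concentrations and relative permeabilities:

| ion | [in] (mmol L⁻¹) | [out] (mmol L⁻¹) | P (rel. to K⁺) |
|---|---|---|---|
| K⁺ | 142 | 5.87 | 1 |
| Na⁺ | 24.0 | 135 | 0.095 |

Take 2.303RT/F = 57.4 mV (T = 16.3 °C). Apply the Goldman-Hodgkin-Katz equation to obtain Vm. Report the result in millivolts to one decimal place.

Vm = 57.4 · log₁₀[(Σ P·[cation]ₒ + Σ P·[anion]ᵢ) / (Σ P·[cation]ᵢ + Σ P·[anion]ₒ)]
Numerator = 1×5.87 + 0.095×135 = 18.7
Denominator = 1×142 + 0.095×24.0 = 144.3
Vm = 57.4 · log₁₀(0.12957) = 57.4 × (-0.8875) = -50.94 mV

-50.9 mV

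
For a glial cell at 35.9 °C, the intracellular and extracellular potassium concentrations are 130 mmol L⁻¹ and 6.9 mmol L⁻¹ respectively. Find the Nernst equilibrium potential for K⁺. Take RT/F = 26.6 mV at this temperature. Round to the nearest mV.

-78 mV

E = (26.6/z) · ln([K⁺]_out/[K⁺]_in) with z = +1.
= (26.6/1) · ln(6.9/130) = 26.60 · ln(0.05308)
= 26.60 · (-2.9360) = -78.10 mV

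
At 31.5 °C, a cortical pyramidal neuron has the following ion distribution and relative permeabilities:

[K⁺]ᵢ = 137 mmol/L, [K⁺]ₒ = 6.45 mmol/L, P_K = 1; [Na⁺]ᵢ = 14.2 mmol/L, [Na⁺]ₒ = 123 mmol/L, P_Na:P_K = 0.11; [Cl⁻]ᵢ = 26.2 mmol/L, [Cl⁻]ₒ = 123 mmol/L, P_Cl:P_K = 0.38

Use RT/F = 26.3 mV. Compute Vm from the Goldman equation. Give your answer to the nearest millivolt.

Vm = 26.3 · ln[(Σ P·[cation]ₒ + Σ P·[anion]ᵢ) / (Σ P·[cation]ᵢ + Σ P·[anion]ₒ)]
Numerator = 1×6.45 + 0.11×123 + 0.38×26.2 = 29.94
Denominator = 1×137 + 0.11×14.2 + 0.38×123 = 185.3
Vm = 26.3 · ln(0.16155) = 26.3 × (-1.8229) = -47.94 mV

-48 mV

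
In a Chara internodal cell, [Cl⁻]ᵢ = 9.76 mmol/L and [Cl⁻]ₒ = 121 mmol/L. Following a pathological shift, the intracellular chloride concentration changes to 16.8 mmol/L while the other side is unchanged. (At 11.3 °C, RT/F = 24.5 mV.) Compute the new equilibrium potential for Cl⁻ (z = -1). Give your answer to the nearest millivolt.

-48 mV

After the shift: [Cl⁻]_out = 121, [Cl⁻]_in = 16.8 mmol/L.
E_new = (24.5/-1)·ln(121/16.8) = -24.50 · (1.9744) = -48.37 mV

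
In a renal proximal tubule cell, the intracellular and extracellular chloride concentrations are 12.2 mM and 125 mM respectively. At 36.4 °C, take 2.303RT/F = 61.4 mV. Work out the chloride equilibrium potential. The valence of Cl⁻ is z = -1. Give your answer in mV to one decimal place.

E = (61.4/z) · log₁₀([Cl⁻]_out/[Cl⁻]_in) with z = -1.
For an anion, dividing by z = -1 reverses the sign.
= (61.4/-1) · log₁₀(125/12.2) = -61.40 · log₁₀(10.25)
= -61.40 · (1.0106) = -62.05 mV

-62.0 mV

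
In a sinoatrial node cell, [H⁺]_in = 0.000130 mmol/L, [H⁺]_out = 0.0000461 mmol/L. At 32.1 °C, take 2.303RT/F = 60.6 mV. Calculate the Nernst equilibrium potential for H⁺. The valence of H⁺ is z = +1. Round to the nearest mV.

E = (60.6/z) · log₁₀([H⁺]_out/[H⁺]_in) with z = +1.
= (60.6/1) · log₁₀(0.0000461/0.000130) = 60.60 · log₁₀(0.3546)
= 60.60 · (-0.4502) = -27.28 mV

-27 mV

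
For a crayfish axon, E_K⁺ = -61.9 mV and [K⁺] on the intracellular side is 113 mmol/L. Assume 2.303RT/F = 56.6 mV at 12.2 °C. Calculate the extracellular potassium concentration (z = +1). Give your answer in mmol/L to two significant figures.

9.1 mmol/L

Nernst: E = (56.6/1) · log₁₀([out]/[in]), so log₁₀([out]/[in]) = -61.9 × 1 / 56.6 = -1.0936.
[out]/[in] = 10^(-1.0936) = 0.0806.
[out] = 0.0806 × 113 = 9.108 mmol/L.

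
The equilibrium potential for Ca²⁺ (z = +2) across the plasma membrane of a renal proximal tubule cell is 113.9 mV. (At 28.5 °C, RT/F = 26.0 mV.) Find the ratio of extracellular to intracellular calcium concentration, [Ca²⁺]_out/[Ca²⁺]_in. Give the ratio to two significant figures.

6400

ln([out]/[in]) = E·z/(26.0) = 113.9 × 2 / 26.0 = 8.7615
[out]/[in] = e^(8.7615) = 6384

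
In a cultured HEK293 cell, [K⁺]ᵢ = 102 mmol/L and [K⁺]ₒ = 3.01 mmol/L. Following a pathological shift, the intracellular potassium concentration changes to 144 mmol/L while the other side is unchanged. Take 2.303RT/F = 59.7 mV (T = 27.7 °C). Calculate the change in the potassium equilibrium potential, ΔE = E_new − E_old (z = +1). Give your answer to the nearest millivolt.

E_old = (59.7/1)·log₁₀(3.01/102) = -91.34 mV
E_new = (59.7/1)·log₁₀(3.01/144) = -100.28 mV
ΔE = -100.28 − (-91.34) = -8.94 mV

-9 mV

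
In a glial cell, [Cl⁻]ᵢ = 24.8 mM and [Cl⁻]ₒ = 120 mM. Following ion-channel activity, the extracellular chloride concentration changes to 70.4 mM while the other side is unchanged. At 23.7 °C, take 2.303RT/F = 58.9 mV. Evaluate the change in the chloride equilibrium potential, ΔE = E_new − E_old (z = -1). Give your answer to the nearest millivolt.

14 mV

E_old = (58.9/-1)·log₁₀(120/24.8) = -40.33 mV
E_new = (58.9/-1)·log₁₀(70.4/24.8) = -26.69 mV
ΔE = -26.69 − (-40.33) = 13.64 mV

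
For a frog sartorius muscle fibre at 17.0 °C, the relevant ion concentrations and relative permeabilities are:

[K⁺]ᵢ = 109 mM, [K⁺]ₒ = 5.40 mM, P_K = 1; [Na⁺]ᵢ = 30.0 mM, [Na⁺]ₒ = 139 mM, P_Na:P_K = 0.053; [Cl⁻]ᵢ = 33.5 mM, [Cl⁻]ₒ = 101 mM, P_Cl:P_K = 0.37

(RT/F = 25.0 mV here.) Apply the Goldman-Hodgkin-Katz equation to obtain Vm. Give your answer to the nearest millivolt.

Vm = 25.0 · ln[(Σ P·[cation]ₒ + Σ P·[anion]ᵢ) / (Σ P·[cation]ᵢ + Σ P·[anion]ₒ)]
Numerator = 1×5.40 + 0.053×139 + 0.37×33.5 = 25.16
Denominator = 1×109 + 0.053×30.0 + 0.37×101 = 148
Vm = 25.0 · ln(0.17006) = 25.0 × (-1.7716) = -44.29 mV

-44 mV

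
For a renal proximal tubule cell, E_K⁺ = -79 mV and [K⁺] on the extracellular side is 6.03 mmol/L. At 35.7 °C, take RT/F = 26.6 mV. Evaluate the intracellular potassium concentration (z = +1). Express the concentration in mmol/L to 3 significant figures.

118 mmol/L

Nernst: E = (26.6/1) · ln([out]/[in]), so ln([out]/[in]) = -79.0 × 1 / 26.6 = -2.9699.
[out]/[in] = e^(-2.9699) = 0.05131.
[in] = 6.03 / 0.05131 = 117.5 mmol/L.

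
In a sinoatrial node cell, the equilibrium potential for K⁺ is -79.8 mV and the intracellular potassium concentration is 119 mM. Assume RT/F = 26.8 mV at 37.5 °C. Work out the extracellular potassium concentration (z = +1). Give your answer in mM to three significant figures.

6.06 mM

Nernst: E = (26.8/1) · ln([out]/[in]), so ln([out]/[in]) = -79.8 × 1 / 26.8 = -2.9776.
[out]/[in] = e^(-2.9776) = 0.05091.
[out] = 0.05091 × 119 = 6.059 mM.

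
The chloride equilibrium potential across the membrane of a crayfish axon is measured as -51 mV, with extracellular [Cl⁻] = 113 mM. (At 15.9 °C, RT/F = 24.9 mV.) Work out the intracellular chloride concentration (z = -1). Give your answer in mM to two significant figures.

Nernst: E = (24.9/-1) · ln([out]/[in]), so ln([out]/[in]) = -51.0 × -1 / 24.9 = 2.0482.
[out]/[in] = e^(2.0482) = 7.754.
[in] = 113 / 7.754 = 14.57 mM.

15 mM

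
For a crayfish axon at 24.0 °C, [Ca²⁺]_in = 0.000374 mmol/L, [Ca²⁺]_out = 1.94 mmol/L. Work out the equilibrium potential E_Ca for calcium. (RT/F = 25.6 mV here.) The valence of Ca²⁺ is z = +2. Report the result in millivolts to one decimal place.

109.5 mV

E = (25.6/z) · ln([Ca²⁺]_out/[Ca²⁺]_in) with z = +2.
= (25.6/2) · ln(1.94/0.000374) = 12.80 · ln(5187)
= 12.80 · (8.5539) = 109.49 mV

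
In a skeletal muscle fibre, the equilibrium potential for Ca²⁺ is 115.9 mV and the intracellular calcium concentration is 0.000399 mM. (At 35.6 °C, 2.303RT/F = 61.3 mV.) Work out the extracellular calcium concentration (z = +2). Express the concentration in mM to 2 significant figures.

2.4 mM

Nernst: E = (61.3/2) · log₁₀([out]/[in]), so log₁₀([out]/[in]) = 115.9 × 2 / 61.3 = 3.7814.
[out]/[in] = 10^(3.7814) = 6045.
[out] = 6045 × 0.000399 = 2.412 mM.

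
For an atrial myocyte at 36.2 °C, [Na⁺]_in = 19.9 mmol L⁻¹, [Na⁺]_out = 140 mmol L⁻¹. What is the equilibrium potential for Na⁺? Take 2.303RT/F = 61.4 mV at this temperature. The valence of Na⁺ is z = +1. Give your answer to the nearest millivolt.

52 mV

E = (61.4/z) · log₁₀([Na⁺]_out/[Na⁺]_in) with z = +1.
= (61.4/1) · log₁₀(140/19.9) = 61.40 · log₁₀(7.035)
= 61.40 · (0.8473) = 52.02 mV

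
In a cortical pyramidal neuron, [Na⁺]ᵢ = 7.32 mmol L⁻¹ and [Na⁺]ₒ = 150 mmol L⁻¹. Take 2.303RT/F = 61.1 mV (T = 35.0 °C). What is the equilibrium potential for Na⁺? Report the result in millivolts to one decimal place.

E = (61.1/z) · log₁₀([Na⁺]_out/[Na⁺]_in) with z = +1.
= (61.1/1) · log₁₀(150/7.32) = 61.10 · log₁₀(20.49)
= 61.10 · (1.3116) = 80.14 mV

80.1 mV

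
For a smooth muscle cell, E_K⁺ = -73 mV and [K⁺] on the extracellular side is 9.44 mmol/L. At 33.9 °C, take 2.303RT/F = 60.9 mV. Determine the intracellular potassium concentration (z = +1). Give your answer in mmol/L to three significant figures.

149 mmol/L

Nernst: E = (60.9/1) · log₁₀([out]/[in]), so log₁₀([out]/[in]) = -73.0 × 1 / 60.9 = -1.1987.
[out]/[in] = 10^(-1.1987) = 0.06329.
[in] = 9.44 / 0.06329 = 149.2 mmol/L.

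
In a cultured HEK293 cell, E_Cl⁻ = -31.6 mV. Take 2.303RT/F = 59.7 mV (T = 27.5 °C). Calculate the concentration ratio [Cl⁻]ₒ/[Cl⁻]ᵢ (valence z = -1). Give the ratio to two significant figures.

3.4

log₁₀([out]/[in]) = E·z/(59.7) = -31.6 × -1 / 59.7 = 0.5293
[out]/[in] = 10^(0.5293) = 3.383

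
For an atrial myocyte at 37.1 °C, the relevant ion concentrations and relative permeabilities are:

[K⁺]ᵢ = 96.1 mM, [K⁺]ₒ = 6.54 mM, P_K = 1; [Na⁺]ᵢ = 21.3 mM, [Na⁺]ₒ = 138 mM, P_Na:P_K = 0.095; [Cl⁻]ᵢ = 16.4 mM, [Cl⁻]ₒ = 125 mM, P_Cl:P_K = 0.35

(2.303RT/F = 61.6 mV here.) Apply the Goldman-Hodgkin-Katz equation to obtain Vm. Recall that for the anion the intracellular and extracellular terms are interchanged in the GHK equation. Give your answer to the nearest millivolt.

Vm = 61.6 · log₁₀[(Σ P·[cation]ₒ + Σ P·[anion]ᵢ) / (Σ P·[cation]ᵢ + Σ P·[anion]ₒ)]
Numerator = 1×6.54 + 0.095×138 + 0.35×16.4 = 25.39
Denominator = 1×96.1 + 0.095×21.3 + 0.35×125 = 141.9
Vm = 61.6 · log₁₀(0.17896) = 61.6 × (-0.7472) = -46.03 mV

-46 mV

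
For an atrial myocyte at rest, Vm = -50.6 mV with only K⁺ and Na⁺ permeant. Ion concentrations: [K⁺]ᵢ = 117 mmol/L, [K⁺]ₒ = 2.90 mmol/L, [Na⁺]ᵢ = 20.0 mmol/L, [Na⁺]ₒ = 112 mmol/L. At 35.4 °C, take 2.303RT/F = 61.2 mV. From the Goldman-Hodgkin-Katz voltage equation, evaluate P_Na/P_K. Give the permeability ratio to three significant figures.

Let α = P_Na/P_K. GHK: Vm = 61.2·log₁₀[(Kₒ + α·Naₒ)/(Kᵢ + α·Naᵢ)].
10^(Vm/61.2) = 10^(-50.6/61.2) = 0.14901
So 0.14901·(Kᵢ + α·Naᵢ) = Kₒ + α·Naₒ → α = (0.14901·117.0 − 2.9) / (112.0 − 0.14901·20.0)
α = (17.43 − 2.9) / (112.0 − 2.98) = 14.53/109 = 0.1333

0.133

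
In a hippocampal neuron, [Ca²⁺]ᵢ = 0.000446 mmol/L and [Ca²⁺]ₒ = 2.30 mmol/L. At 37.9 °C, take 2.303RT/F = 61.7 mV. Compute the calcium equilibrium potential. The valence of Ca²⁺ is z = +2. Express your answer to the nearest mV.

E = (61.7/z) · log₁₀([Ca²⁺]_out/[Ca²⁺]_in) with z = +2.
= (61.7/2) · log₁₀(2.30/0.000446) = 30.85 · log₁₀(5157)
= 30.85 · (3.7124) = 114.53 mV

115 mV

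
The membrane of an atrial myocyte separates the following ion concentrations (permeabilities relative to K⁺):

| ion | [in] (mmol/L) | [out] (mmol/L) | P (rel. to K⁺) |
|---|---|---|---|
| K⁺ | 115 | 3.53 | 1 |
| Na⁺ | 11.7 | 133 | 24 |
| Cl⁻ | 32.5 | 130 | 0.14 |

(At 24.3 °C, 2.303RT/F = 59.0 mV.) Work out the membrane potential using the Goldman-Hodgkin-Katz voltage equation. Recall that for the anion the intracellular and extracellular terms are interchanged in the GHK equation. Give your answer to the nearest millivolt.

Vm = 59.0 · log₁₀[(Σ P·[cation]ₒ + Σ P·[anion]ᵢ) / (Σ P·[cation]ᵢ + Σ P·[anion]ₒ)]
Numerator = 1×3.53 + 24×133 + 0.14×32.5 = 3200
Denominator = 1×115 + 24×11.7 + 0.14×130 = 414
Vm = 59.0 · log₁₀(7.7297) = 59.0 × (0.8882) = 52.40 mV

52 mV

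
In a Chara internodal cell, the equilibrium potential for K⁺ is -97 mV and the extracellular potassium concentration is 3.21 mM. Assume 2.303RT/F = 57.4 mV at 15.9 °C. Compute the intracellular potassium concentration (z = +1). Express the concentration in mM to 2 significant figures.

Nernst: E = (57.4/1) · log₁₀([out]/[in]), so log₁₀([out]/[in]) = -97.0 × 1 / 57.4 = -1.6899.
[out]/[in] = 10^(-1.6899) = 0.02042.
[in] = 3.21 / 0.02042 = 157.2 mM.

160 mM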